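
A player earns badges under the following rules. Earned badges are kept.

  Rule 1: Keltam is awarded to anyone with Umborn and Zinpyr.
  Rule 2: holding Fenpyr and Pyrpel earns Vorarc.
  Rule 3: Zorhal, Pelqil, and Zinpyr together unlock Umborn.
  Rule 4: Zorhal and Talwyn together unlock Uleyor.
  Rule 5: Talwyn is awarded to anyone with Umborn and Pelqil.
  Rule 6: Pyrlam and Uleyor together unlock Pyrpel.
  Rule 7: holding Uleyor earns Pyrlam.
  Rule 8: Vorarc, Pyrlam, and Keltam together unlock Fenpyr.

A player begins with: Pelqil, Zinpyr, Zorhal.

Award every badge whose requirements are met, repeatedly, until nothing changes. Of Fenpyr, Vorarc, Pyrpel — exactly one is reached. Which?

Pyrpel

With Zorhal, Pelqil, and Zinpyr, Umborn is earned (Rule 3).
With Umborn and Pelqil, Talwyn is earned (Rule 5).
With Zorhal and Talwyn, Uleyor is earned (Rule 4).
With Uleyor, Pyrlam is earned (Rule 7).
With Pyrlam and Uleyor, Pyrpel is earned (Rule 6).
Vorarc would need Fenpyr and Pyrpel (Rule 2), but Fenpyr is never earned. Fenpyr would need Vorarc, Pyrlam, and Keltam (Rule 8), but Vorarc is never earned.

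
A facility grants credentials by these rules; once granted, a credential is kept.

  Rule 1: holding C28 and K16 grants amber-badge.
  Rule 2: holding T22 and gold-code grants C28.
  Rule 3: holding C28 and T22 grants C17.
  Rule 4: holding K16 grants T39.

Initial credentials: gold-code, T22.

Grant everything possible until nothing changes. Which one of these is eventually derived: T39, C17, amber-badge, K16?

C17

Holding T22 and gold-code grants C28 (Rule 2).
Holding C28 and T22 grants C17 (Rule 3).
T39 would need K16 (Rule 4), but K16 is never granted. amber-badge would need C28 and K16 (Rule 1), but K16 is never granted. No rule produces K16, and it is not given.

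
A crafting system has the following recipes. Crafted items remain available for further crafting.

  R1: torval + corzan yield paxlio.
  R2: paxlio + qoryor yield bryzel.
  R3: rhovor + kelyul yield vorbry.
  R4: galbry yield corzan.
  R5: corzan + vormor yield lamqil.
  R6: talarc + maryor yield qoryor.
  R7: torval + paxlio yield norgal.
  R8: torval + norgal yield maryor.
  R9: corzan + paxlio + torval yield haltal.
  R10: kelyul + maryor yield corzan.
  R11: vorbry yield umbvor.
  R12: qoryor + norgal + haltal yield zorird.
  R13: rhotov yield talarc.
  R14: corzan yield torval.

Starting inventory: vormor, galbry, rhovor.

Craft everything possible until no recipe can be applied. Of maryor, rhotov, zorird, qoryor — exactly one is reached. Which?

maryor

galbry → corzan (R4).
corzan → torval (R14).
Using R1, torval and corzan make paxlio.
torval + paxlio → norgal (R7).
torval + norgal → maryor (R8).
zorird would need qoryor, norgal, and haltal (R12), but qoryor is never obtained. No rule produces rhotov, and it is not given. qoryor would need talarc and maryor (R6), but talarc is never obtained.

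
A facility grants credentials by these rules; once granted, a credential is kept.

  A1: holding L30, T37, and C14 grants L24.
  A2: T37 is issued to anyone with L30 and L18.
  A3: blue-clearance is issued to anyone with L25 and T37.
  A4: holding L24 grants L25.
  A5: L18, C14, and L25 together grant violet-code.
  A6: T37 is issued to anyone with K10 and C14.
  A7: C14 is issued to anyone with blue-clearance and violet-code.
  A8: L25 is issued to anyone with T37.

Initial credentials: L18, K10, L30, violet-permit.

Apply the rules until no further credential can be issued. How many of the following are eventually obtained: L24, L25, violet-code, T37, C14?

2

Holding L30 and L18 grants T37 (A2).
Holding T37 grants L25 (A8).
L24 would need L30, T37, and C14 (A1), but C14 is never granted.
L25: reached.
violet-code would need L18, C14, and L25 (A5), but C14 is never granted.
T37: reached.
C14 would need blue-clearance and violet-code (A7), but violet-code is never granted.
Reached: L25 and T37 — 2 of the 5.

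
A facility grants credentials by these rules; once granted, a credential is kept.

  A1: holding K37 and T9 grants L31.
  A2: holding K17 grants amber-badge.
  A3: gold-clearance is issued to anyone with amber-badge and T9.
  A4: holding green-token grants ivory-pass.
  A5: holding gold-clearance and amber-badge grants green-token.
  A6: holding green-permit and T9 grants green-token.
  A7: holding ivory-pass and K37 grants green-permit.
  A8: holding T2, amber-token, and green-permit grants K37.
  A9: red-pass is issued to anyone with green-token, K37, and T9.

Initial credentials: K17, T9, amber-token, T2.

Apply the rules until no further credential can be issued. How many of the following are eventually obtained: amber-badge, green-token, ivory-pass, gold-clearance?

4

Holding K17 grants amber-badge (A2).
Holding amber-badge and T9 grants gold-clearance (A3).
Holding gold-clearance and amber-badge grants green-token (A5).
Holding green-token grants ivory-pass (A4).
amber-badge: reached.
green-token: reached.
ivory-pass: reached.
gold-clearance: reached.
All 4 are reached.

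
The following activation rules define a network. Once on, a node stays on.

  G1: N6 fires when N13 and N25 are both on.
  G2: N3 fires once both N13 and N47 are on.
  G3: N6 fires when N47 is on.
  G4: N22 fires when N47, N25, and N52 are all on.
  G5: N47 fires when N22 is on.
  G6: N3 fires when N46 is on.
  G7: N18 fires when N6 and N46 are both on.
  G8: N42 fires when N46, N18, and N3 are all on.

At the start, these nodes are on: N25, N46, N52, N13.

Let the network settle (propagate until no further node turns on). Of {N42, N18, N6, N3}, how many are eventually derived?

G1: N13 and N25 on → N6 on.
N46 is on, so N3 fires (G6).
G7: N6 and N46 on → N18 on.
G8: N46, N18, and N3 on → N42 on.
N42: reached.
N18: reached.
N6: reached.
N3: reached.
All 4 are reached.

4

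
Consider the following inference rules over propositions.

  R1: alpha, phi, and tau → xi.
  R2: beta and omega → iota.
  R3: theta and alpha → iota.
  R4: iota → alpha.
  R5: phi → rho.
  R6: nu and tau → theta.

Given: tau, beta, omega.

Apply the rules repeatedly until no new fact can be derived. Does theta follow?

theta would need nu and tau (R6), but nu is never established.

No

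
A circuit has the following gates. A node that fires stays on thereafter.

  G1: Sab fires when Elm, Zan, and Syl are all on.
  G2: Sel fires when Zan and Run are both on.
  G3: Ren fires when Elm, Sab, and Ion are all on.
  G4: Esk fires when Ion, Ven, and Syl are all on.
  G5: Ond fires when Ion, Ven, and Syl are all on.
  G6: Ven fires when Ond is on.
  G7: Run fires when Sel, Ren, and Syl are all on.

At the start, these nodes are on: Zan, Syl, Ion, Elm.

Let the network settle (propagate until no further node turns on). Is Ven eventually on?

No

Ven would need Ond (G6), but Ond never turns on.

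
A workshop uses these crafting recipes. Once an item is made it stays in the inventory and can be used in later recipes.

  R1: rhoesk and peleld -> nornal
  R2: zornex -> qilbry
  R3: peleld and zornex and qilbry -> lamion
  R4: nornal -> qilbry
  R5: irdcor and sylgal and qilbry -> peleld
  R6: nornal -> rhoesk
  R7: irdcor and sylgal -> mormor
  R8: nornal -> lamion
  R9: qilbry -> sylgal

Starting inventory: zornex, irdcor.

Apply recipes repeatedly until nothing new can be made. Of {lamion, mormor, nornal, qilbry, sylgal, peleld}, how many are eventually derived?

zornex -> qilbry (R2).
qilbry -> sylgal (R9).
irdcor and sylgal -> mormor (R7).
Using R5, irdcor, sylgal, and qilbry make peleld.
peleld and zornex and qilbry -> lamion (R3).
lamion: reached.
mormor: reached.
nornal would need rhoesk and peleld (R1), but rhoesk is never obtained.
qilbry: reached.
sylgal: reached.
peleld: reached.
Reached: lamion, mormor, qilbry, sylgal, and peleld — 5 of the 6.

5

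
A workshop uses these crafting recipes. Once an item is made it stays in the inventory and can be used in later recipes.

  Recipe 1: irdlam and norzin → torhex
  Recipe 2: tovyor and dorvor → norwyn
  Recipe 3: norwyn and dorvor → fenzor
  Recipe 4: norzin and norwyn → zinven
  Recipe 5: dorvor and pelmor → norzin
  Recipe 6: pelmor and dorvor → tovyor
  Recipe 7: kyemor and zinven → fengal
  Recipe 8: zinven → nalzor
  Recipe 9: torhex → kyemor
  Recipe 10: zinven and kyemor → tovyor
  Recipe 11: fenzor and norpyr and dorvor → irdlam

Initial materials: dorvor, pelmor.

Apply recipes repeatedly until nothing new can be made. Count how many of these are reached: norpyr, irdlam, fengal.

No rule produces norpyr, and it is not given.
irdlam would need fenzor, norpyr, and dorvor (Recipe 11), but norpyr is never obtained.
fengal would need kyemor and zinven (Recipe 7), but kyemor is never obtained.
None of the 3 are reached.

0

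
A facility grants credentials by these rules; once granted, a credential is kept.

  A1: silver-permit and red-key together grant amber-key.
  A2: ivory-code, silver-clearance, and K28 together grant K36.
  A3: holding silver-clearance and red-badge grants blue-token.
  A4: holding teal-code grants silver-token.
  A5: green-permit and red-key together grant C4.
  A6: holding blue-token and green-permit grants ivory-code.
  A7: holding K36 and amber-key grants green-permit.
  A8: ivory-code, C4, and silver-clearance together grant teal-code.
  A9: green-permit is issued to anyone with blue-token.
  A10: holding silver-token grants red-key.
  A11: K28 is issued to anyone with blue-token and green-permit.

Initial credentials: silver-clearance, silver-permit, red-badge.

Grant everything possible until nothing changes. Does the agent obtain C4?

C4 would need green-permit and red-key (A5), but red-key is never granted.

No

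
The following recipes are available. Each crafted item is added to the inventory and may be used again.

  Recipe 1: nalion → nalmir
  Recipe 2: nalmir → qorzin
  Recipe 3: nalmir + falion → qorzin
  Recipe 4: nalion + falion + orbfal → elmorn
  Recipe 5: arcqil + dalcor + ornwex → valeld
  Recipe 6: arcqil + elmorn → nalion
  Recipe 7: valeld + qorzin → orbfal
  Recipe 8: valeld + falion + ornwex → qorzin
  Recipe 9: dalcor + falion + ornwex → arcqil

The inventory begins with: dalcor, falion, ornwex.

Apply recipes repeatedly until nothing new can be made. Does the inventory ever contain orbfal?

dalcor + falion + ornwex → arcqil (Recipe 9).
Using Recipe 5, arcqil, dalcor, and ornwex make valeld.
Using Recipe 8, valeld, falion, and ornwex make qorzin.
valeld + qorzin → orbfal (Recipe 7).

Yes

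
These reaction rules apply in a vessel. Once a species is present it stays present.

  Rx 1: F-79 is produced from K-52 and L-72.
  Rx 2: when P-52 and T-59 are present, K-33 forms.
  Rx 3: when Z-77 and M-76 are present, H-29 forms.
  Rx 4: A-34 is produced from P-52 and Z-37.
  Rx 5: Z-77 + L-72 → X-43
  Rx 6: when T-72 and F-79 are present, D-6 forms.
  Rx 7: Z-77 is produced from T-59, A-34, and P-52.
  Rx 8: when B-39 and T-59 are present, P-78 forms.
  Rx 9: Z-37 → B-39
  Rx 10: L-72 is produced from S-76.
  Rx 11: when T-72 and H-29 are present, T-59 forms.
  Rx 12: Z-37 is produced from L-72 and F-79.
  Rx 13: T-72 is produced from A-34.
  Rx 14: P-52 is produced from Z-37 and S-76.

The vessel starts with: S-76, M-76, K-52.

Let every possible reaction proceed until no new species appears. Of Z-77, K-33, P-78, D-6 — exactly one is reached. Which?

S-76 present → L-72 forms (Rx 10).
K-52 and L-72 present → F-79 forms (Rx 1).
L-72 and F-79 present → Z-37 forms (Rx 12).
Z-37 and S-76 present → P-52 forms (Rx 14).
P-52 and Z-37 present → A-34 forms (Rx 4).
A-34 present → T-72 forms (Rx 13).
T-72 and F-79 present → D-6 forms (Rx 6).
Z-77 would need T-59, A-34, and P-52 (Rx 7), but T-59 never forms. P-78 would need B-39 and T-59 (Rx 8), but T-59 never forms. K-33 would need P-52 and T-59 (Rx 2), but T-59 never forms.

D-6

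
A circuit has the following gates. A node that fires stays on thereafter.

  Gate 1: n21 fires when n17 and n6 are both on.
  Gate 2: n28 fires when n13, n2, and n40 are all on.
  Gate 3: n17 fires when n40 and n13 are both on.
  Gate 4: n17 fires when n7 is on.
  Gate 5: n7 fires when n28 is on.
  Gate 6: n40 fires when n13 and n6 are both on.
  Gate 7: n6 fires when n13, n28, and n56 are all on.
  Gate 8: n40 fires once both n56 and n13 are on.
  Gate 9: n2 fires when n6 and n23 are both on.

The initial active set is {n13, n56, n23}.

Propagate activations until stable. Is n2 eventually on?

No

n2 would need n6 and n23 (Gate 9), but n6 never turns on.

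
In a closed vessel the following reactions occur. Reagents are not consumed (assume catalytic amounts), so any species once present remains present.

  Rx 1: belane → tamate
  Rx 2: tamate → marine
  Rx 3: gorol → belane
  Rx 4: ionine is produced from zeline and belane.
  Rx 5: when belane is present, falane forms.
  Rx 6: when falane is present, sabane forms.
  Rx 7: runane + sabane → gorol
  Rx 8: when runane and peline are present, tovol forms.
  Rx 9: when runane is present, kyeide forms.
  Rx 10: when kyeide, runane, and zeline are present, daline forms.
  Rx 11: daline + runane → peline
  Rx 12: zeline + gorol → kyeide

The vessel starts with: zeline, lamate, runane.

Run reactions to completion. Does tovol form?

runane present → kyeide forms (Rx 9).
kyeide, runane, and zeline present → daline forms (Rx 10).
daline and runane present → peline forms (Rx 11).
runane and peline present → tovol forms (Rx 8).

Yes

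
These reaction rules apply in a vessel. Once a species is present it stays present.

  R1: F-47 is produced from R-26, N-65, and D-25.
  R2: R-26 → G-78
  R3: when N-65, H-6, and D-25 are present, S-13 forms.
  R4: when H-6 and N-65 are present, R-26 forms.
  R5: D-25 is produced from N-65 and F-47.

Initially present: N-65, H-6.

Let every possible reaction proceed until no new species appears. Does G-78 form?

H-6 and N-65 present → R-26 forms (R4).
R-26 present → G-78 forms (R2).

Yes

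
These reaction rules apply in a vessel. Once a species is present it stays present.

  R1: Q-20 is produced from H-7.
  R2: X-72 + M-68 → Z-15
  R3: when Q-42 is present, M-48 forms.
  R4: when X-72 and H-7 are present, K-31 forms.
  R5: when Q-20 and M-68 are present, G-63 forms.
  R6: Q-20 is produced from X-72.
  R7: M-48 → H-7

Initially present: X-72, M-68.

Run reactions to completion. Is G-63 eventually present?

Yes

X-72 present → Q-20 forms (R6).
Q-20 and M-68 present → G-63 forms (R5).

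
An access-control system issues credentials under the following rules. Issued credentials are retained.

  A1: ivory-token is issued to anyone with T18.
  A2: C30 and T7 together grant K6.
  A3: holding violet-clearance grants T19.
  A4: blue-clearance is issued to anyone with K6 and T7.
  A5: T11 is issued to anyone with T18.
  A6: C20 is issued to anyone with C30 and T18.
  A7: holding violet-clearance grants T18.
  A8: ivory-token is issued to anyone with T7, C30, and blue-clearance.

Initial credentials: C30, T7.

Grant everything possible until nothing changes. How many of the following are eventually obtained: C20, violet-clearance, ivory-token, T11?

1

Holding C30 and T7 grants K6 (A2).
Holding K6 and T7 grants blue-clearance (A4).
Holding T7, C30, and blue-clearance grants ivory-token (A8).
C20 would need C30 and T18 (A6), but T18 is never granted.
No rule produces violet-clearance, and it is not given.
ivory-token: reached.
T11 would need T18 (A5), but T18 is never granted.
Reached: ivory-token — 1 of the 4.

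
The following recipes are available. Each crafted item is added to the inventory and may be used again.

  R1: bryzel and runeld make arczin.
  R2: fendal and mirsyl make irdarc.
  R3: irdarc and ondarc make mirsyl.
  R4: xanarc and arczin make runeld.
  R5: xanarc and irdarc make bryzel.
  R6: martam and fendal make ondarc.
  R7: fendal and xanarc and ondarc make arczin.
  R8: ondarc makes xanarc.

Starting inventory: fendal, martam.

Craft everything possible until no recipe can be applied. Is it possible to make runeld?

Using R6, martam and fendal make ondarc.
Using R8, ondarc makes xanarc.
fendal and xanarc and ondarc → arczin (R7).
Using R4, xanarc and arczin make runeld.

Yes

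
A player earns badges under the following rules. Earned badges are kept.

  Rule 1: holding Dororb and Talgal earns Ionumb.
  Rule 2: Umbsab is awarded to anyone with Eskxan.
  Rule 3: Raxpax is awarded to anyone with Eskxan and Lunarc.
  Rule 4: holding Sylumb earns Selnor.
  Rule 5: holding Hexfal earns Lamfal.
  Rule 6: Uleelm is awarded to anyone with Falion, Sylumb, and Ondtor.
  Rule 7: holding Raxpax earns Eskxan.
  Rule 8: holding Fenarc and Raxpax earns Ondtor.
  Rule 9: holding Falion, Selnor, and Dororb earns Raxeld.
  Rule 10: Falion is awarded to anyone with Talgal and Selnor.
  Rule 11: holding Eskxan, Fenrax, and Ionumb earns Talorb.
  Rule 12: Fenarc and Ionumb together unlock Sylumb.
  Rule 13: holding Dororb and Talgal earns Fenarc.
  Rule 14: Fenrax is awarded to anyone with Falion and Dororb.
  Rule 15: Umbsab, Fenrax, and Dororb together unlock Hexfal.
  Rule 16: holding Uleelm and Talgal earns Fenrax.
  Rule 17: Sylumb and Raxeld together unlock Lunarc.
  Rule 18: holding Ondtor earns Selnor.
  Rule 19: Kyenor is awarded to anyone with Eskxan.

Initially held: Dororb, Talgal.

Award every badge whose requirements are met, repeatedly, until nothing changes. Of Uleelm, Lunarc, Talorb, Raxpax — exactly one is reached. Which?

With Dororb and Talgal, Fenarc is earned (Rule 13).
With Dororb and Talgal, Ionumb is earned (Rule 1).
With Fenarc and Ionumb, Sylumb is earned (Rule 12).
With Sylumb, Selnor is earned (Rule 4).
With Talgal and Selnor, Falion is earned (Rule 10).
With Falion, Selnor, and Dororb, Raxeld is earned (Rule 9).
With Sylumb and Raxeld, Lunarc is earned (Rule 17).
Uleelm would need Falion, Sylumb, and Ondtor (Rule 6), but Ondtor is never earned. Talorb would need Eskxan, Fenrax, and Ionumb (Rule 11), but Eskxan is never earned. Raxpax would need Eskxan and Lunarc (Rule 3), but Eskxan is never earned.

Lunarc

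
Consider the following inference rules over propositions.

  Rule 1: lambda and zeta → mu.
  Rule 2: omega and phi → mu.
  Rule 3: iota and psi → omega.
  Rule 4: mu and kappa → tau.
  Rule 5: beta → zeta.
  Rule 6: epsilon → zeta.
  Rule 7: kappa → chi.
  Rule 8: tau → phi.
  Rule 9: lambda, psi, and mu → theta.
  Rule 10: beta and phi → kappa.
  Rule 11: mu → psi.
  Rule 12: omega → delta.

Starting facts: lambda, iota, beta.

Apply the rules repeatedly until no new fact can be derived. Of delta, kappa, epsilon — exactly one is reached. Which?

beta holds, so zeta follows (Rule 5).
lambda and zeta hold, so mu follows (Rule 1).
From mu, Rule 11 gives psi.
From iota and psi, Rule 3 gives omega.
From omega, Rule 12 gives delta.
No rule produces epsilon, and it is not given. kappa would need beta and phi (Rule 10), but phi is never established.

delta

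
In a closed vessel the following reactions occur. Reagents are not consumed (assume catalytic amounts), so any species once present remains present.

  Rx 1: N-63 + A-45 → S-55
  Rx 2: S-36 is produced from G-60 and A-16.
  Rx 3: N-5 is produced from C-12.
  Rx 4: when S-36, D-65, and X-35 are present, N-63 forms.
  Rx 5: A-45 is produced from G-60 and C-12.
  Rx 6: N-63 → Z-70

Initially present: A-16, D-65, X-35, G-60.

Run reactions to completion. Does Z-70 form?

G-60 and A-16 present → S-36 forms (Rx 2).
S-36, D-65, and X-35 present → N-63 forms (Rx 4).
N-63 present → Z-70 forms (Rx 6).

Yes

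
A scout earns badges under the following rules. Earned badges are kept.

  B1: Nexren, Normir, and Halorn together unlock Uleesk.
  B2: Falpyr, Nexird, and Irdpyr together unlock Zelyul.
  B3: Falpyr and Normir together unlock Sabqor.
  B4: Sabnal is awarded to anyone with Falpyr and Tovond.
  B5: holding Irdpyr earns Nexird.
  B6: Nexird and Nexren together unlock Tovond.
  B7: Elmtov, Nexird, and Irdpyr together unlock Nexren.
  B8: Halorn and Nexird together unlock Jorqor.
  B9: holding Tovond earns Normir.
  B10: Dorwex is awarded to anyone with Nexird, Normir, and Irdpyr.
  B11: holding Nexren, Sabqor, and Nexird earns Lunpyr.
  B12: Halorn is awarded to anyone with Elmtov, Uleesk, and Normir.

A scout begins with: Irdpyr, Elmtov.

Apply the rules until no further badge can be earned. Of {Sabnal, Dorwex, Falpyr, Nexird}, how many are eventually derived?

2

With Irdpyr, Nexird is earned (B5).
With Elmtov, Nexird, and Irdpyr, Nexren is earned (B7).
With Nexird and Nexren, Tovond is earned (B6).
With Tovond, Normir is earned (B9).
With Nexird, Normir, and Irdpyr, Dorwex is earned (B10).
Sabnal would need Falpyr and Tovond (B4), but Falpyr is never earned.
Dorwex: reached.
No rule produces Falpyr, and it is not given.
Nexird: reached.
Reached: Dorwex and Nexird — 2 of the 4.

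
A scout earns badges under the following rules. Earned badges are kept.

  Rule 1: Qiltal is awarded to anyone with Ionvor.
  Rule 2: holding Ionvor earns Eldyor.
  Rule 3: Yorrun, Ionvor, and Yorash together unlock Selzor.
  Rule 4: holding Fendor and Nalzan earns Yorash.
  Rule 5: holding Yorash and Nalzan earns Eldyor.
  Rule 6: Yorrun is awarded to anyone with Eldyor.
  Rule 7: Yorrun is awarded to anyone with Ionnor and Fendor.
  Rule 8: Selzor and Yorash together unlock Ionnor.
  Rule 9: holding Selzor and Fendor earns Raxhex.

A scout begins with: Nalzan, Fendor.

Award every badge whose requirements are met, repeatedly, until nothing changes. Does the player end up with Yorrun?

Yes

With Fendor and Nalzan, Yorash is earned (Rule 4).
With Yorash and Nalzan, Eldyor is earned (Rule 5).
With Eldyor, Yorrun is earned (Rule 6).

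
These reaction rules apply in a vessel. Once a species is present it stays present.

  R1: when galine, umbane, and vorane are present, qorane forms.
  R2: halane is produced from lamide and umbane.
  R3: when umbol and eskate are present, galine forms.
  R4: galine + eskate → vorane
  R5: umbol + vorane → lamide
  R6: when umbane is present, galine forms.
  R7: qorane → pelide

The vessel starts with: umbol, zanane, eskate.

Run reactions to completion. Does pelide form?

pelide would need qorane (R7), but qorane never forms.

No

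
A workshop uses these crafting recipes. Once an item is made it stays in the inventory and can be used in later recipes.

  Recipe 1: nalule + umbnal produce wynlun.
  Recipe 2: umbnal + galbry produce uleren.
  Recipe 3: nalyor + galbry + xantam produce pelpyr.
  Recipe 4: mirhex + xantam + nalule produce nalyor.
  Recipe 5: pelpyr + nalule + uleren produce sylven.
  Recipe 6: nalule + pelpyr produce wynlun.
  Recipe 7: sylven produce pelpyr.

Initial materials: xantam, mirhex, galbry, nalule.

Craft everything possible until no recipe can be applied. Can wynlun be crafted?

Yes

mirhex + xantam + nalule → nalyor (Recipe 4).
Using Recipe 3, nalyor, galbry, and xantam make pelpyr.
nalule + pelpyr → wynlun (Recipe 6).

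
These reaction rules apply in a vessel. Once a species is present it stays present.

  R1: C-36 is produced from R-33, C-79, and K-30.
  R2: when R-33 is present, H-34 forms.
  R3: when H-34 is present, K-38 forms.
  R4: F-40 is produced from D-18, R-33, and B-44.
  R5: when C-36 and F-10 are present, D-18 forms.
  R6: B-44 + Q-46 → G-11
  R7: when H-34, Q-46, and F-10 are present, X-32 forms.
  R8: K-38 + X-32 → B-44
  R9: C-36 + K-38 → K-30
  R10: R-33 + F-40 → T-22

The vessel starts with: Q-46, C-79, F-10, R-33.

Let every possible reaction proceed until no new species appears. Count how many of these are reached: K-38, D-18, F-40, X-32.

2

R-33 present → H-34 forms (R2).
H-34, Q-46, and F-10 present → X-32 forms (R7).
H-34 present → K-38 forms (R3).
K-38: reached.
D-18 would need C-36 and F-10 (R5), but C-36 never forms.
F-40 would need D-18, R-33, and B-44 (R4), but D-18 never forms.
X-32: reached.
Reached: K-38 and X-32 — 2 of the 4.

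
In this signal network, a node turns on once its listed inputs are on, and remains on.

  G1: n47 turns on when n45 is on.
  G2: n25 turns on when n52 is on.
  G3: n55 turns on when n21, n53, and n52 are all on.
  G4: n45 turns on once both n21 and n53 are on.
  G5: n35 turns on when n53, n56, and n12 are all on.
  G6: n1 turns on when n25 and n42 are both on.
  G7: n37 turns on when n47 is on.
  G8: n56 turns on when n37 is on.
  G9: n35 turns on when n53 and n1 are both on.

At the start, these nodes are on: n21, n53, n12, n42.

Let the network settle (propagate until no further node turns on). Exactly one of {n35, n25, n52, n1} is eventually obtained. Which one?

n35

n21 and n53 are on, so n45 turns on (G4).
G1: n45 on → n47 on.
G7: n47 on → n37 on.
G8: n37 on → n56 on.
n53, n56, and n12 are on, so n35 turns on (G5).
No rule produces n52, and it is not given. n25 would need n52 (G2), but n52 never turns on. n1 would need n25 and n42 (G6), but n25 never turns on.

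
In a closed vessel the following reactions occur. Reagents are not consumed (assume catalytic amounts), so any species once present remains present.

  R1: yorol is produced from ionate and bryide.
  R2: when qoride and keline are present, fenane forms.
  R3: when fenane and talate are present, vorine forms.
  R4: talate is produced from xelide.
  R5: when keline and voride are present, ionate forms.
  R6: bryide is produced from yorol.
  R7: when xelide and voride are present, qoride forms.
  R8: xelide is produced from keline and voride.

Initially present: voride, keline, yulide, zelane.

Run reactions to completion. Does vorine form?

keline and voride present → xelide forms (R8).
xelide present → talate forms (R4).
xelide and voride present → qoride forms (R7).
qoride and keline present → fenane forms (R2).
fenane and talate present → vorine forms (R3).

Yes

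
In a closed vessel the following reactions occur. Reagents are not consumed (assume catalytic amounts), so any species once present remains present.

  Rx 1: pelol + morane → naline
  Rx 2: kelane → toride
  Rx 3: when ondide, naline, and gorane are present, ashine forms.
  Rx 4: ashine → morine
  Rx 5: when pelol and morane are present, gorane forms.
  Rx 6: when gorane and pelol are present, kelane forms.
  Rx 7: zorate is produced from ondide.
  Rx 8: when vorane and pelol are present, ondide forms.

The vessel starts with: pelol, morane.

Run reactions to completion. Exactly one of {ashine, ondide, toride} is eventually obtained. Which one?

toride

pelol and morane present → gorane forms (Rx 5).
gorane and pelol present → kelane forms (Rx 6).
kelane present → toride forms (Rx 2).
ashine would need ondide, naline, and gorane (Rx 3), but ondide never forms. ondide would need vorane and pelol (Rx 8), but vorane never forms.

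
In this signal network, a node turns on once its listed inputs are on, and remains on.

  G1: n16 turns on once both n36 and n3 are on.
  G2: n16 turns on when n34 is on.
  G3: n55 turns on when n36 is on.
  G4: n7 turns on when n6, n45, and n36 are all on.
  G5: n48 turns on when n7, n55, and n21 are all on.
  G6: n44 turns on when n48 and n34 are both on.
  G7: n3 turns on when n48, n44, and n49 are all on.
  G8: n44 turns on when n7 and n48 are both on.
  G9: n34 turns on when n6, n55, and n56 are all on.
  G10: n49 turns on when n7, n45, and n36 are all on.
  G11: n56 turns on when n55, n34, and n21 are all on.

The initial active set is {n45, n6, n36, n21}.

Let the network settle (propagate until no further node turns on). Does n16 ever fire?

n36 is on, so n55 turns on (G3).
G4: n6, n45, and n36 on → n7 on.
G10: n7, n45, and n36 on → n49 on.
n7, n55, and n21 are on, so n48 turns on (G5).
G8: n7 and n48 on → n44 on.
G7: n48, n44, and n49 on → n3 on.
n36 and n3 are on, so n16 turns on (G1).

Yes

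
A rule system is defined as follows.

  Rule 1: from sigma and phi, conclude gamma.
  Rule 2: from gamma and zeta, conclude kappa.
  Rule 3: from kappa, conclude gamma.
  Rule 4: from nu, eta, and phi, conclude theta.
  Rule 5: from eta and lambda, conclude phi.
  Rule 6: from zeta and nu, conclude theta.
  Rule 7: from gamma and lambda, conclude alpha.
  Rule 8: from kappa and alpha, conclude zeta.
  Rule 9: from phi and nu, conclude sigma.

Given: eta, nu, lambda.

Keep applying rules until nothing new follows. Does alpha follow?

Yes

eta and lambda hold, so phi follows (Rule 5).
From phi and nu, Rule 9 gives sigma.
From sigma and phi, Rule 1 gives gamma.
gamma and lambda hold, so alpha follows (Rule 7).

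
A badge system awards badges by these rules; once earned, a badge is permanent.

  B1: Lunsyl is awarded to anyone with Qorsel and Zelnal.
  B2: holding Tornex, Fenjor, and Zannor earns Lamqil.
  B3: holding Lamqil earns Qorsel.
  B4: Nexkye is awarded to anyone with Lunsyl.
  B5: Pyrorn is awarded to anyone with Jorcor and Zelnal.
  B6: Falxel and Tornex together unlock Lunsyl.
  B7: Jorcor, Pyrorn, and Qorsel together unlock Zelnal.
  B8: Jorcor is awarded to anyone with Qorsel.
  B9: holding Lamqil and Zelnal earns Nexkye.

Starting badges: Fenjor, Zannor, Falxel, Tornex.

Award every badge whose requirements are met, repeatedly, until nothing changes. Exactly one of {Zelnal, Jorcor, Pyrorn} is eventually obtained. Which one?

Jorcor

With Tornex, Fenjor, and Zannor, Lamqil is earned (B2).
With Lamqil, Qorsel is earned (B3).
With Qorsel, Jorcor is earned (B8).
Zelnal would need Jorcor, Pyrorn, and Qorsel (B7), but Pyrorn is never earned. Pyrorn would need Jorcor and Zelnal (B5), but Zelnal is never earned.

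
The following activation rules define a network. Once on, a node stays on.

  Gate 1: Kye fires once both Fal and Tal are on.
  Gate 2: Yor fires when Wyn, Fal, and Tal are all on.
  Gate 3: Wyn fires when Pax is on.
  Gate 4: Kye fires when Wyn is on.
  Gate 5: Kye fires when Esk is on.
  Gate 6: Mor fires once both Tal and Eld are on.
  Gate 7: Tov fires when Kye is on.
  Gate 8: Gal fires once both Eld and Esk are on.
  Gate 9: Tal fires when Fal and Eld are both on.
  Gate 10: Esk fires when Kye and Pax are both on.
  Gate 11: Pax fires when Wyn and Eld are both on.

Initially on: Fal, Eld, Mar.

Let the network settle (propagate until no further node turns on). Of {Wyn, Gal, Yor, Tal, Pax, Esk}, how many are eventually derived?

1

Fal and Eld are on, so Tal fires (Gate 9).
Wyn would need Pax (Gate 3), but Pax never turns on.
Gal would need Eld and Esk (Gate 8), but Esk never turns on.
Yor would need Wyn, Fal, and Tal (Gate 2), but Wyn never turns on.
Tal: reached.
Pax would need Wyn and Eld (Gate 11), but Wyn never turns on.
Esk would need Kye and Pax (Gate 10), but Pax never turns on.
Reached: Tal — 1 of the 6.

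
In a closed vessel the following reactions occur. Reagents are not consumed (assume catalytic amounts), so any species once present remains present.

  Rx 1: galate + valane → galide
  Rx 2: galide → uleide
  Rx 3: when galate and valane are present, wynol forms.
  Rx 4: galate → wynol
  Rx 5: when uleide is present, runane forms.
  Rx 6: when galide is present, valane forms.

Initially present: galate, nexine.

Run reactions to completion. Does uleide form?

uleide would need galide (Rx 2), but galide never forms.

No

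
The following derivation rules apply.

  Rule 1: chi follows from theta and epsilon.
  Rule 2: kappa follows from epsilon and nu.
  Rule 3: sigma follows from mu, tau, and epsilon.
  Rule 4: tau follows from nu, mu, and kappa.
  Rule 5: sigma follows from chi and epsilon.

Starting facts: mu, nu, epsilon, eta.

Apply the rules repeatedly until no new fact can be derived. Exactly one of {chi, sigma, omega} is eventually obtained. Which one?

epsilon and nu hold, so kappa follows (Rule 2).
nu, mu, and kappa hold, so tau follows (Rule 4).
mu, tau, and epsilon hold, so sigma follows (Rule 3).
No rule produces omega, and it is not given. chi would need theta and epsilon (Rule 1), but theta is never established.

sigma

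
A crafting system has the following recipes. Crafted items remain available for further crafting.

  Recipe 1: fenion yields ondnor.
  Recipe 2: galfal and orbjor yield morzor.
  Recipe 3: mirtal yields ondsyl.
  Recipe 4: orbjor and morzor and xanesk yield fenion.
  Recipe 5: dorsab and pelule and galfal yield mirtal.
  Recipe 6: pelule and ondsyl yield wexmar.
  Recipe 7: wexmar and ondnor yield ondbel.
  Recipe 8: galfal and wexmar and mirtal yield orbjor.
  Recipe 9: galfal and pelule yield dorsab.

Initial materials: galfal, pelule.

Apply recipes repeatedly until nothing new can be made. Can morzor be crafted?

galfal and pelule → dorsab (Recipe 9).
Using Recipe 5, dorsab, pelule, and galfal make mirtal.
mirtal → ondsyl (Recipe 3).
Using Recipe 6, pelule and ondsyl make wexmar.
galfal and wexmar and mirtal → orbjor (Recipe 8).
galfal and orbjor → morzor (Recipe 2).

Yes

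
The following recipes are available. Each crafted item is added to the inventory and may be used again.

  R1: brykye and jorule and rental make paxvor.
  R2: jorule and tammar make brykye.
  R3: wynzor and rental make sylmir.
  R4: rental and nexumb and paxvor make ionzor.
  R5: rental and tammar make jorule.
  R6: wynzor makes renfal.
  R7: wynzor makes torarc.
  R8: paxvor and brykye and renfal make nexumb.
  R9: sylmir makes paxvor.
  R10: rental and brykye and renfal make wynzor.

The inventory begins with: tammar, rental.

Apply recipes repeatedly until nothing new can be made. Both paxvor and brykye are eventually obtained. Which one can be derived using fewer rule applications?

brykye

brykye: Using R5, rental and tammar make jorule. jorule and tammar → brykye (R2). [2 rule applications]
paxvor: Using R5, rental and tammar make jorule. jorule and tammar → brykye (R2). brykye and jorule and rental → paxvor (R1). [3 rule applications]
brykye needs fewer.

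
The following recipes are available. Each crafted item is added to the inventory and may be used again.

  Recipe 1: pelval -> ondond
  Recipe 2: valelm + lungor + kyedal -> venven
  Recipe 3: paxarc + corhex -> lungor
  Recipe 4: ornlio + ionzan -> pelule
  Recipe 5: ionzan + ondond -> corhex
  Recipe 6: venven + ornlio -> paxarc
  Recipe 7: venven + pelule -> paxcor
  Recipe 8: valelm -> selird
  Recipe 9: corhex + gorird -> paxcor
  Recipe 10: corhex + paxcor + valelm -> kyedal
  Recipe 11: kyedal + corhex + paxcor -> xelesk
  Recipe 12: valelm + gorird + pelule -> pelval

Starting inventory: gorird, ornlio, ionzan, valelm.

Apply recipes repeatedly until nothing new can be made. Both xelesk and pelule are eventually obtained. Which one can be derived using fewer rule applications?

pelule: ornlio + ionzan -> pelule (Recipe 4). [1 rule application]
xelesk: Using Recipe 4, ornlio and ionzan make pelule. Using Recipe 12, valelm, gorird, and pelule make pelval. pelval -> ondond (Recipe 1). ionzan + ondond -> corhex (Recipe 5). Using Recipe 9, corhex and gorird make paxcor. Using Recipe 10, corhex, paxcor, and valelm make kyedal. kyedal + corhex + paxcor -> xelesk (Recipe 11). [7 rule applications]
pelule needs fewer.

pelule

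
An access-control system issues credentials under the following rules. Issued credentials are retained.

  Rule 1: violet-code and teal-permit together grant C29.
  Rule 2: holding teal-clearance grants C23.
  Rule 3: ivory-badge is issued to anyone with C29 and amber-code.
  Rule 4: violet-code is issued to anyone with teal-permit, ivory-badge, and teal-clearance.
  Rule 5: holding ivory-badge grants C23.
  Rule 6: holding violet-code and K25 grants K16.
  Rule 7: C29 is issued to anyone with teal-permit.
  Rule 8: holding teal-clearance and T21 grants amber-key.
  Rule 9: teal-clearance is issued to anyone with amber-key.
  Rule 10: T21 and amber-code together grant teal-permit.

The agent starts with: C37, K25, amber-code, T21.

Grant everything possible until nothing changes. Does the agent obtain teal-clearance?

teal-clearance would need amber-key (Rule 9), but amber-key is never granted.

No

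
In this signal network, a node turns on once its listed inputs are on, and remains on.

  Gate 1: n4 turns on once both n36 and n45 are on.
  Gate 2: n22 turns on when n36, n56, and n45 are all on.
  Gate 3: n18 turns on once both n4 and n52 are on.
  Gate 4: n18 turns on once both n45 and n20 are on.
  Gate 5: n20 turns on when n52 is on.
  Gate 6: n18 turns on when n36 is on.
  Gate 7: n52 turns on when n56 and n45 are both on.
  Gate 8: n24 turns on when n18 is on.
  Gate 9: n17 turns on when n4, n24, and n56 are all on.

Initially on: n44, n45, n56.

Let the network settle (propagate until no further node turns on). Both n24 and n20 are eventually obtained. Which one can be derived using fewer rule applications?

n20

n20: Gate 7: n56 and n45 on → n52 on. n52 is on, so n20 turns on (Gate 5). [2 rule applications]
n24: Gate 7: n56 and n45 on → n52 on. Gate 5: n52 on → n20 on. Gate 4: n45 and n20 on → n18 on. Gate 8: n18 on → n24 on. [4 rule applications]
n20 needs fewer.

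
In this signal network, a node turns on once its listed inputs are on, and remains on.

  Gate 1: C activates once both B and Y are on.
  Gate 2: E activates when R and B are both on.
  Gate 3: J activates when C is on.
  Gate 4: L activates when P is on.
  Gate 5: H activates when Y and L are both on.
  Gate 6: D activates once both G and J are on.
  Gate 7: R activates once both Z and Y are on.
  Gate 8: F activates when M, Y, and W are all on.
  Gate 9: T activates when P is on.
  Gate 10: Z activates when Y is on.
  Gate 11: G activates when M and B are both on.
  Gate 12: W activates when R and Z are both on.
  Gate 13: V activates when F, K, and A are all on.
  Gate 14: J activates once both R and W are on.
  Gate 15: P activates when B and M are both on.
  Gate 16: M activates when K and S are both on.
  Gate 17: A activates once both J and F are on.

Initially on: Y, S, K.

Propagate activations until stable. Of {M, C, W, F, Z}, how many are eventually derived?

4

Gate 16: K and S on → M on.
Y is on, so Z activates (Gate 10).
Gate 7: Z and Y on → R on.
Gate 12: R and Z on → W on.
M, Y, and W are on, so F activates (Gate 8).
M: reached.
C would need B and Y (Gate 1), but B never turns on.
W: reached.
F: reached.
Z: reached.
Reached: M, W, F, and Z — 4 of the 5.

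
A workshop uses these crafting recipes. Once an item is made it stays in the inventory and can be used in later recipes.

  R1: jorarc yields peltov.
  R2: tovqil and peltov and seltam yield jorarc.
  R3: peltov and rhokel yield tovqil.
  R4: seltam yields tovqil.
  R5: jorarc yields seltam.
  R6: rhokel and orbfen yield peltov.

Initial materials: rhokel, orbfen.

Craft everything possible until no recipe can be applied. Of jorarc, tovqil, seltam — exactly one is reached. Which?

tovqil

Using R6, rhokel and orbfen make peltov.
peltov and rhokel → tovqil (R3).
jorarc would need tovqil, peltov, and seltam (R2), but seltam is never obtained. seltam would need jorarc (R5), but jorarc is never obtained.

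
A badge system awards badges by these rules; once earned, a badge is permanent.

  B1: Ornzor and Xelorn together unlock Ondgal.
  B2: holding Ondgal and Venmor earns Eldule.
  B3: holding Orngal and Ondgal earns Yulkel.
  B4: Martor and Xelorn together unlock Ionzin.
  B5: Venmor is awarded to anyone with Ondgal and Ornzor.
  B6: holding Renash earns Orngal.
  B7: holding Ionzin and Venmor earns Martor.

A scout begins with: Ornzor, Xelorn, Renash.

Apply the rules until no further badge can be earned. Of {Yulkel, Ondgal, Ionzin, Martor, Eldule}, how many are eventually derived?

With Renash, Orngal is earned (B6).
With Ornzor and Xelorn, Ondgal is earned (B1).
With Orngal and Ondgal, Yulkel is earned (B3).
With Ondgal and Ornzor, Venmor is earned (B5).
With Ondgal and Venmor, Eldule is earned (B2).
Yulkel: reached.
Ondgal: reached.
Ionzin would need Martor and Xelorn (B4), but Martor is never earned.
Martor would need Ionzin and Venmor (B7), but Ionzin is never earned.
Eldule: reached.
Reached: Yulkel, Ondgal, and Eldule — 3 of the 5.

3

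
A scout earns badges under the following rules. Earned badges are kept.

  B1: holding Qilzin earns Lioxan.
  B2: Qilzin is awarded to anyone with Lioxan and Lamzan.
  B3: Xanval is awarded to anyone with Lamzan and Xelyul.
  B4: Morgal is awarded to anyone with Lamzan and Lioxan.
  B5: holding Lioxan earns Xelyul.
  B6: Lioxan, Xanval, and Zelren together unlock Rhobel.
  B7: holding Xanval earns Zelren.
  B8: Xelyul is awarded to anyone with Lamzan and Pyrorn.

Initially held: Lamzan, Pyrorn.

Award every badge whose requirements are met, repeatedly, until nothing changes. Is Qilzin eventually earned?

No

Qilzin would need Lioxan and Lamzan (B2), but Lioxan is never earned.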